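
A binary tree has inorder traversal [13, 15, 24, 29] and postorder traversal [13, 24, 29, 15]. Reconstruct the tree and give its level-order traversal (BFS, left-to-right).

Inorder:   [13, 15, 24, 29]
Postorder: [13, 24, 29, 15]
Algorithm: postorder visits root last, so walk postorder right-to-left;
each value is the root of the current inorder slice — split it at that
value, recurse on the right subtree first, then the left.
Recursive splits:
  root=15; inorder splits into left=[13], right=[24, 29]
  root=29; inorder splits into left=[24], right=[]
  root=24; inorder splits into left=[], right=[]
  root=13; inorder splits into left=[], right=[]
Reconstructed level-order: [15, 13, 29, 24]


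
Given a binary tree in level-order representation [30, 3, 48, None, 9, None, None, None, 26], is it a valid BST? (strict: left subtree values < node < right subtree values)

Level-order array: [30, 3, 48, None, 9, None, None, None, 26]
Validate using subtree bounds (lo, hi): at each node, require lo < value < hi,
then recurse left with hi=value and right with lo=value.
Preorder trace (stopping at first violation):
  at node 30 with bounds (-inf, +inf): OK
  at node 3 with bounds (-inf, 30): OK
  at node 9 with bounds (3, 30): OK
  at node 26 with bounds (9, 30): OK
  at node 48 with bounds (30, +inf): OK
No violation found at any node.
Result: Valid BST


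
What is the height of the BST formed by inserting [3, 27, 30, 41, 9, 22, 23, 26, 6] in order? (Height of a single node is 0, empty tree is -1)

Insertion order: [3, 27, 30, 41, 9, 22, 23, 26, 6]
Tree (level-order array): [3, None, 27, 9, 30, 6, 22, None, 41, None, None, None, 23, None, None, None, 26]
Compute height bottom-up (empty subtree = -1):
  height(6) = 1 + max(-1, -1) = 0
  height(26) = 1 + max(-1, -1) = 0
  height(23) = 1 + max(-1, 0) = 1
  height(22) = 1 + max(-1, 1) = 2
  height(9) = 1 + max(0, 2) = 3
  height(41) = 1 + max(-1, -1) = 0
  height(30) = 1 + max(-1, 0) = 1
  height(27) = 1 + max(3, 1) = 4
  height(3) = 1 + max(-1, 4) = 5
Height = 5


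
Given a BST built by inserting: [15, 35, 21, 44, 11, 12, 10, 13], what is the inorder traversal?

Tree insertion order: [15, 35, 21, 44, 11, 12, 10, 13]
Tree (level-order array): [15, 11, 35, 10, 12, 21, 44, None, None, None, 13]
Inorder traversal: [10, 11, 12, 13, 15, 21, 35, 44]


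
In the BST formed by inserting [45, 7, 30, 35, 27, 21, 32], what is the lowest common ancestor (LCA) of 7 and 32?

Tree insertion order: [45, 7, 30, 35, 27, 21, 32]
Tree (level-order array): [45, 7, None, None, 30, 27, 35, 21, None, 32]
In a BST, the LCA of p=7, q=32 is the first node v on the
root-to-leaf path with p <= v <= q (go left if both < v, right if both > v).
Walk from root:
  at 45: both 7 and 32 < 45, go left
  at 7: 7 <= 7 <= 32, this is the LCA
LCA = 7


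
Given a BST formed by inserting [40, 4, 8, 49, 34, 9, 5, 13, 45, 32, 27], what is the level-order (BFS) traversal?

Tree insertion order: [40, 4, 8, 49, 34, 9, 5, 13, 45, 32, 27]
Tree (level-order array): [40, 4, 49, None, 8, 45, None, 5, 34, None, None, None, None, 9, None, None, 13, None, 32, 27]
BFS from the root, enqueuing left then right child of each popped node:
  queue [40] -> pop 40, enqueue [4, 49], visited so far: [40]
  queue [4, 49] -> pop 4, enqueue [8], visited so far: [40, 4]
  queue [49, 8] -> pop 49, enqueue [45], visited so far: [40, 4, 49]
  queue [8, 45] -> pop 8, enqueue [5, 34], visited so far: [40, 4, 49, 8]
  queue [45, 5, 34] -> pop 45, enqueue [none], visited so far: [40, 4, 49, 8, 45]
  queue [5, 34] -> pop 5, enqueue [none], visited so far: [40, 4, 49, 8, 45, 5]
  queue [34] -> pop 34, enqueue [9], visited so far: [40, 4, 49, 8, 45, 5, 34]
  queue [9] -> pop 9, enqueue [13], visited so far: [40, 4, 49, 8, 45, 5, 34, 9]
  queue [13] -> pop 13, enqueue [32], visited so far: [40, 4, 49, 8, 45, 5, 34, 9, 13]
  queue [32] -> pop 32, enqueue [27], visited so far: [40, 4, 49, 8, 45, 5, 34, 9, 13, 32]
  queue [27] -> pop 27, enqueue [none], visited so far: [40, 4, 49, 8, 45, 5, 34, 9, 13, 32, 27]
Result: [40, 4, 49, 8, 45, 5, 34, 9, 13, 32, 27]


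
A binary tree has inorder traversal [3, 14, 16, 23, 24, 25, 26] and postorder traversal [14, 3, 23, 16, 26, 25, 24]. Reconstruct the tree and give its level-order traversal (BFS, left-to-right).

Inorder:   [3, 14, 16, 23, 24, 25, 26]
Postorder: [14, 3, 23, 16, 26, 25, 24]
Algorithm: postorder visits root last, so walk postorder right-to-left;
each value is the root of the current inorder slice — split it at that
value, recurse on the right subtree first, then the left.
Recursive splits:
  root=24; inorder splits into left=[3, 14, 16, 23], right=[25, 26]
  root=25; inorder splits into left=[], right=[26]
  root=26; inorder splits into left=[], right=[]
  root=16; inorder splits into left=[3, 14], right=[23]
  root=23; inorder splits into left=[], right=[]
  root=3; inorder splits into left=[], right=[14]
  root=14; inorder splits into left=[], right=[]
Reconstructed level-order: [24, 16, 25, 3, 23, 26, 14]


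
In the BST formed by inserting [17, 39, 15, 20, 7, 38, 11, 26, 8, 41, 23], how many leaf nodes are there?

Tree built from: [17, 39, 15, 20, 7, 38, 11, 26, 8, 41, 23]
Tree (level-order array): [17, 15, 39, 7, None, 20, 41, None, 11, None, 38, None, None, 8, None, 26, None, None, None, 23]
Rule: A leaf has 0 children.
Per-node child counts:
  node 17: 2 child(ren)
  node 15: 1 child(ren)
  node 7: 1 child(ren)
  node 11: 1 child(ren)
  node 8: 0 child(ren)
  node 39: 2 child(ren)
  node 20: 1 child(ren)
  node 38: 1 child(ren)
  node 26: 1 child(ren)
  node 23: 0 child(ren)
  node 41: 0 child(ren)
Matching nodes: [8, 23, 41]
Count of leaf nodes: 3


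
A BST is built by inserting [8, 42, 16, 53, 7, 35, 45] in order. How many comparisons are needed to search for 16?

Search path for 16: 8 -> 42 -> 16
Found: True
Comparisons: 3


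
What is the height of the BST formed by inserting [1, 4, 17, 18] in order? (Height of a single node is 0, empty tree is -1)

Insertion order: [1, 4, 17, 18]
Tree (level-order array): [1, None, 4, None, 17, None, 18]
Compute height bottom-up (empty subtree = -1):
  height(18) = 1 + max(-1, -1) = 0
  height(17) = 1 + max(-1, 0) = 1
  height(4) = 1 + max(-1, 1) = 2
  height(1) = 1 + max(-1, 2) = 3
Height = 3


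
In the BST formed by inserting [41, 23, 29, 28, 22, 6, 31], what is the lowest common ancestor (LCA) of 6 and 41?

Tree insertion order: [41, 23, 29, 28, 22, 6, 31]
Tree (level-order array): [41, 23, None, 22, 29, 6, None, 28, 31]
In a BST, the LCA of p=6, q=41 is the first node v on the
root-to-leaf path with p <= v <= q (go left if both < v, right if both > v).
Walk from root:
  at 41: 6 <= 41 <= 41, this is the LCA
LCA = 41


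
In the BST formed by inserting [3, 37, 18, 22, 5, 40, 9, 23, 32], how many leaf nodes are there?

Tree built from: [3, 37, 18, 22, 5, 40, 9, 23, 32]
Tree (level-order array): [3, None, 37, 18, 40, 5, 22, None, None, None, 9, None, 23, None, None, None, 32]
Rule: A leaf has 0 children.
Per-node child counts:
  node 3: 1 child(ren)
  node 37: 2 child(ren)
  node 18: 2 child(ren)
  node 5: 1 child(ren)
  node 9: 0 child(ren)
  node 22: 1 child(ren)
  node 23: 1 child(ren)
  node 32: 0 child(ren)
  node 40: 0 child(ren)
Matching nodes: [9, 32, 40]
Count of leaf nodes: 3


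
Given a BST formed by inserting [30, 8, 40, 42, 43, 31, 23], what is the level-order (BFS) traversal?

Tree insertion order: [30, 8, 40, 42, 43, 31, 23]
Tree (level-order array): [30, 8, 40, None, 23, 31, 42, None, None, None, None, None, 43]
BFS from the root, enqueuing left then right child of each popped node:
  queue [30] -> pop 30, enqueue [8, 40], visited so far: [30]
  queue [8, 40] -> pop 8, enqueue [23], visited so far: [30, 8]
  queue [40, 23] -> pop 40, enqueue [31, 42], visited so far: [30, 8, 40]
  queue [23, 31, 42] -> pop 23, enqueue [none], visited so far: [30, 8, 40, 23]
  queue [31, 42] -> pop 31, enqueue [none], visited so far: [30, 8, 40, 23, 31]
  queue [42] -> pop 42, enqueue [43], visited so far: [30, 8, 40, 23, 31, 42]
  queue [43] -> pop 43, enqueue [none], visited so far: [30, 8, 40, 23, 31, 42, 43]
Result: [30, 8, 40, 23, 31, 42, 43]


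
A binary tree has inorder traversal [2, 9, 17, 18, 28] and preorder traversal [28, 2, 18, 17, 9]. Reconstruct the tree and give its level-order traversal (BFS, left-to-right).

Inorder:  [2, 9, 17, 18, 28]
Preorder: [28, 2, 18, 17, 9]
Algorithm: preorder visits root first, so consume preorder in order;
for each root, split the current inorder slice at that value into
left-subtree inorder and right-subtree inorder, then recurse.
Recursive splits:
  root=28; inorder splits into left=[2, 9, 17, 18], right=[]
  root=2; inorder splits into left=[], right=[9, 17, 18]
  root=18; inorder splits into left=[9, 17], right=[]
  root=17; inorder splits into left=[9], right=[]
  root=9; inorder splits into left=[], right=[]
Reconstructed level-order: [28, 2, 18, 17, 9]


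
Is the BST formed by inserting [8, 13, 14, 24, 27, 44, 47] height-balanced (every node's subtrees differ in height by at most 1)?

Tree (level-order array): [8, None, 13, None, 14, None, 24, None, 27, None, 44, None, 47]
Definition: a tree is height-balanced if, at every node, |h(left) - h(right)| <= 1 (empty subtree has height -1).
Bottom-up per-node check:
  node 47: h_left=-1, h_right=-1, diff=0 [OK], height=0
  node 44: h_left=-1, h_right=0, diff=1 [OK], height=1
  node 27: h_left=-1, h_right=1, diff=2 [FAIL (|-1-1|=2 > 1)], height=2
  node 24: h_left=-1, h_right=2, diff=3 [FAIL (|-1-2|=3 > 1)], height=3
  node 14: h_left=-1, h_right=3, diff=4 [FAIL (|-1-3|=4 > 1)], height=4
  node 13: h_left=-1, h_right=4, diff=5 [FAIL (|-1-4|=5 > 1)], height=5
  node 8: h_left=-1, h_right=5, diff=6 [FAIL (|-1-5|=6 > 1)], height=6
Node 27 violates the condition: |-1 - 1| = 2 > 1.
Result: Not balanced


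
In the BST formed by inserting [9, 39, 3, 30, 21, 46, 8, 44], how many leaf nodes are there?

Tree built from: [9, 39, 3, 30, 21, 46, 8, 44]
Tree (level-order array): [9, 3, 39, None, 8, 30, 46, None, None, 21, None, 44]
Rule: A leaf has 0 children.
Per-node child counts:
  node 9: 2 child(ren)
  node 3: 1 child(ren)
  node 8: 0 child(ren)
  node 39: 2 child(ren)
  node 30: 1 child(ren)
  node 21: 0 child(ren)
  node 46: 1 child(ren)
  node 44: 0 child(ren)
Matching nodes: [8, 21, 44]
Count of leaf nodes: 3


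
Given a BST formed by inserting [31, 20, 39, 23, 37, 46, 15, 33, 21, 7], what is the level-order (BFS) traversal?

Tree insertion order: [31, 20, 39, 23, 37, 46, 15, 33, 21, 7]
Tree (level-order array): [31, 20, 39, 15, 23, 37, 46, 7, None, 21, None, 33]
BFS from the root, enqueuing left then right child of each popped node:
  queue [31] -> pop 31, enqueue [20, 39], visited so far: [31]
  queue [20, 39] -> pop 20, enqueue [15, 23], visited so far: [31, 20]
  queue [39, 15, 23] -> pop 39, enqueue [37, 46], visited so far: [31, 20, 39]
  queue [15, 23, 37, 46] -> pop 15, enqueue [7], visited so far: [31, 20, 39, 15]
  queue [23, 37, 46, 7] -> pop 23, enqueue [21], visited so far: [31, 20, 39, 15, 23]
  queue [37, 46, 7, 21] -> pop 37, enqueue [33], visited so far: [31, 20, 39, 15, 23, 37]
  queue [46, 7, 21, 33] -> pop 46, enqueue [none], visited so far: [31, 20, 39, 15, 23, 37, 46]
  queue [7, 21, 33] -> pop 7, enqueue [none], visited so far: [31, 20, 39, 15, 23, 37, 46, 7]
  queue [21, 33] -> pop 21, enqueue [none], visited so far: [31, 20, 39, 15, 23, 37, 46, 7, 21]
  queue [33] -> pop 33, enqueue [none], visited so far: [31, 20, 39, 15, 23, 37, 46, 7, 21, 33]
Result: [31, 20, 39, 15, 23, 37, 46, 7, 21, 33]


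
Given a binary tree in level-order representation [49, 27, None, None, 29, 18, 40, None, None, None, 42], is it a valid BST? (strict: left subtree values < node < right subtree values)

Level-order array: [49, 27, None, None, 29, 18, 40, None, None, None, 42]
Validate using subtree bounds (lo, hi): at each node, require lo < value < hi,
then recurse left with hi=value and right with lo=value.
Preorder trace (stopping at first violation):
  at node 49 with bounds (-inf, +inf): OK
  at node 27 with bounds (-inf, 49): OK
  at node 29 with bounds (27, 49): OK
  at node 18 with bounds (27, 29): VIOLATION
Node 18 violates its bound: not (27 < 18 < 29).
Result: Not a valid BST


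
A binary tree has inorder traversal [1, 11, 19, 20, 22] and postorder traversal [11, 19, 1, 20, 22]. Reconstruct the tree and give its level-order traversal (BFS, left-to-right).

Inorder:   [1, 11, 19, 20, 22]
Postorder: [11, 19, 1, 20, 22]
Algorithm: postorder visits root last, so walk postorder right-to-left;
each value is the root of the current inorder slice — split it at that
value, recurse on the right subtree first, then the left.
Recursive splits:
  root=22; inorder splits into left=[1, 11, 19, 20], right=[]
  root=20; inorder splits into left=[1, 11, 19], right=[]
  root=1; inorder splits into left=[], right=[11, 19]
  root=19; inorder splits into left=[11], right=[]
  root=11; inorder splits into left=[], right=[]
Reconstructed level-order: [22, 20, 1, 19, 11]


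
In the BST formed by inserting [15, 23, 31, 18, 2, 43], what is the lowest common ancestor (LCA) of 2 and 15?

Tree insertion order: [15, 23, 31, 18, 2, 43]
Tree (level-order array): [15, 2, 23, None, None, 18, 31, None, None, None, 43]
In a BST, the LCA of p=2, q=15 is the first node v on the
root-to-leaf path with p <= v <= q (go left if both < v, right if both > v).
Walk from root:
  at 15: 2 <= 15 <= 15, this is the LCA
LCA = 15


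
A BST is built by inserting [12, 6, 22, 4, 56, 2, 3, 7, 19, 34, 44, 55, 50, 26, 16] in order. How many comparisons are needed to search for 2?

Search path for 2: 12 -> 6 -> 4 -> 2
Found: True
Comparisons: 4


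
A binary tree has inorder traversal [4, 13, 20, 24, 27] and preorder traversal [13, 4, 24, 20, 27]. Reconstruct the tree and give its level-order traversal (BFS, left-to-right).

Inorder:  [4, 13, 20, 24, 27]
Preorder: [13, 4, 24, 20, 27]
Algorithm: preorder visits root first, so consume preorder in order;
for each root, split the current inorder slice at that value into
left-subtree inorder and right-subtree inorder, then recurse.
Recursive splits:
  root=13; inorder splits into left=[4], right=[20, 24, 27]
  root=4; inorder splits into left=[], right=[]
  root=24; inorder splits into left=[20], right=[27]
  root=20; inorder splits into left=[], right=[]
  root=27; inorder splits into left=[], right=[]
Reconstructed level-order: [13, 4, 24, 20, 27]


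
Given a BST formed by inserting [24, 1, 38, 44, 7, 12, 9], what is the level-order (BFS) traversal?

Tree insertion order: [24, 1, 38, 44, 7, 12, 9]
Tree (level-order array): [24, 1, 38, None, 7, None, 44, None, 12, None, None, 9]
BFS from the root, enqueuing left then right child of each popped node:
  queue [24] -> pop 24, enqueue [1, 38], visited so far: [24]
  queue [1, 38] -> pop 1, enqueue [7], visited so far: [24, 1]
  queue [38, 7] -> pop 38, enqueue [44], visited so far: [24, 1, 38]
  queue [7, 44] -> pop 7, enqueue [12], visited so far: [24, 1, 38, 7]
  queue [44, 12] -> pop 44, enqueue [none], visited so far: [24, 1, 38, 7, 44]
  queue [12] -> pop 12, enqueue [9], visited so far: [24, 1, 38, 7, 44, 12]
  queue [9] -> pop 9, enqueue [none], visited so far: [24, 1, 38, 7, 44, 12, 9]
Result: [24, 1, 38, 7, 44, 12, 9]


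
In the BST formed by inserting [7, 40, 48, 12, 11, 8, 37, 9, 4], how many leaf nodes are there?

Tree built from: [7, 40, 48, 12, 11, 8, 37, 9, 4]
Tree (level-order array): [7, 4, 40, None, None, 12, 48, 11, 37, None, None, 8, None, None, None, None, 9]
Rule: A leaf has 0 children.
Per-node child counts:
  node 7: 2 child(ren)
  node 4: 0 child(ren)
  node 40: 2 child(ren)
  node 12: 2 child(ren)
  node 11: 1 child(ren)
  node 8: 1 child(ren)
  node 9: 0 child(ren)
  node 37: 0 child(ren)
  node 48: 0 child(ren)
Matching nodes: [4, 9, 37, 48]
Count of leaf nodes: 4


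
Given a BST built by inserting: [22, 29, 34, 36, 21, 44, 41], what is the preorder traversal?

Tree insertion order: [22, 29, 34, 36, 21, 44, 41]
Tree (level-order array): [22, 21, 29, None, None, None, 34, None, 36, None, 44, 41]
Preorder traversal: [22, 21, 29, 34, 36, 44, 41]


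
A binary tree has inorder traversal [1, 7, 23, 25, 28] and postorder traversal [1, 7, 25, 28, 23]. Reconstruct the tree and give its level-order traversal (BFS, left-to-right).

Inorder:   [1, 7, 23, 25, 28]
Postorder: [1, 7, 25, 28, 23]
Algorithm: postorder visits root last, so walk postorder right-to-left;
each value is the root of the current inorder slice — split it at that
value, recurse on the right subtree first, then the left.
Recursive splits:
  root=23; inorder splits into left=[1, 7], right=[25, 28]
  root=28; inorder splits into left=[25], right=[]
  root=25; inorder splits into left=[], right=[]
  root=7; inorder splits into left=[1], right=[]
  root=1; inorder splits into left=[], right=[]
Reconstructed level-order: [23, 7, 28, 1, 25]


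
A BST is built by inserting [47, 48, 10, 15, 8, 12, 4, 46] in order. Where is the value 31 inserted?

Starting tree (level order): [47, 10, 48, 8, 15, None, None, 4, None, 12, 46]
Insertion path: 47 -> 10 -> 15 -> 46
Result: insert 31 as left child of 46
Final tree (level order): [47, 10, 48, 8, 15, None, None, 4, None, 12, 46, None, None, None, None, 31]


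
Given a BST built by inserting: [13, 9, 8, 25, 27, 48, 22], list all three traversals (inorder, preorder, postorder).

Tree insertion order: [13, 9, 8, 25, 27, 48, 22]
Tree (level-order array): [13, 9, 25, 8, None, 22, 27, None, None, None, None, None, 48]
Inorder (L, root, R): [8, 9, 13, 22, 25, 27, 48]
Preorder (root, L, R): [13, 9, 8, 25, 22, 27, 48]
Postorder (L, R, root): [8, 9, 22, 48, 27, 25, 13]


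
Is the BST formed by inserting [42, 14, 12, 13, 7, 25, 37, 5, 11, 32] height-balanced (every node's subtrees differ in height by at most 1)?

Tree (level-order array): [42, 14, None, 12, 25, 7, 13, None, 37, 5, 11, None, None, 32]
Definition: a tree is height-balanced if, at every node, |h(left) - h(right)| <= 1 (empty subtree has height -1).
Bottom-up per-node check:
  node 5: h_left=-1, h_right=-1, diff=0 [OK], height=0
  node 11: h_left=-1, h_right=-1, diff=0 [OK], height=0
  node 7: h_left=0, h_right=0, diff=0 [OK], height=1
  node 13: h_left=-1, h_right=-1, diff=0 [OK], height=0
  node 12: h_left=1, h_right=0, diff=1 [OK], height=2
  node 32: h_left=-1, h_right=-1, diff=0 [OK], height=0
  node 37: h_left=0, h_right=-1, diff=1 [OK], height=1
  node 25: h_left=-1, h_right=1, diff=2 [FAIL (|-1-1|=2 > 1)], height=2
  node 14: h_left=2, h_right=2, diff=0 [OK], height=3
  node 42: h_left=3, h_right=-1, diff=4 [FAIL (|3--1|=4 > 1)], height=4
Node 25 violates the condition: |-1 - 1| = 2 > 1.
Result: Not balanced


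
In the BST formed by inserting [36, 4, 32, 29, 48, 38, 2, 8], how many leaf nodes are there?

Tree built from: [36, 4, 32, 29, 48, 38, 2, 8]
Tree (level-order array): [36, 4, 48, 2, 32, 38, None, None, None, 29, None, None, None, 8]
Rule: A leaf has 0 children.
Per-node child counts:
  node 36: 2 child(ren)
  node 4: 2 child(ren)
  node 2: 0 child(ren)
  node 32: 1 child(ren)
  node 29: 1 child(ren)
  node 8: 0 child(ren)
  node 48: 1 child(ren)
  node 38: 0 child(ren)
Matching nodes: [2, 8, 38]
Count of leaf nodes: 3


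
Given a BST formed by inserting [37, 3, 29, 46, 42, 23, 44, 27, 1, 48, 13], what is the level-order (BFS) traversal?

Tree insertion order: [37, 3, 29, 46, 42, 23, 44, 27, 1, 48, 13]
Tree (level-order array): [37, 3, 46, 1, 29, 42, 48, None, None, 23, None, None, 44, None, None, 13, 27]
BFS from the root, enqueuing left then right child of each popped node:
  queue [37] -> pop 37, enqueue [3, 46], visited so far: [37]
  queue [3, 46] -> pop 3, enqueue [1, 29], visited so far: [37, 3]
  queue [46, 1, 29] -> pop 46, enqueue [42, 48], visited so far: [37, 3, 46]
  queue [1, 29, 42, 48] -> pop 1, enqueue [none], visited so far: [37, 3, 46, 1]
  queue [29, 42, 48] -> pop 29, enqueue [23], visited so far: [37, 3, 46, 1, 29]
  queue [42, 48, 23] -> pop 42, enqueue [44], visited so far: [37, 3, 46, 1, 29, 42]
  queue [48, 23, 44] -> pop 48, enqueue [none], visited so far: [37, 3, 46, 1, 29, 42, 48]
  queue [23, 44] -> pop 23, enqueue [13, 27], visited so far: [37, 3, 46, 1, 29, 42, 48, 23]
  queue [44, 13, 27] -> pop 44, enqueue [none], visited so far: [37, 3, 46, 1, 29, 42, 48, 23, 44]
  queue [13, 27] -> pop 13, enqueue [none], visited so far: [37, 3, 46, 1, 29, 42, 48, 23, 44, 13]
  queue [27] -> pop 27, enqueue [none], visited so far: [37, 3, 46, 1, 29, 42, 48, 23, 44, 13, 27]
Result: [37, 3, 46, 1, 29, 42, 48, 23, 44, 13, 27]


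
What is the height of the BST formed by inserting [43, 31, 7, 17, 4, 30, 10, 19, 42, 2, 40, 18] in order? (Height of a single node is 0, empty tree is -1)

Insertion order: [43, 31, 7, 17, 4, 30, 10, 19, 42, 2, 40, 18]
Tree (level-order array): [43, 31, None, 7, 42, 4, 17, 40, None, 2, None, 10, 30, None, None, None, None, None, None, 19, None, 18]
Compute height bottom-up (empty subtree = -1):
  height(2) = 1 + max(-1, -1) = 0
  height(4) = 1 + max(0, -1) = 1
  height(10) = 1 + max(-1, -1) = 0
  height(18) = 1 + max(-1, -1) = 0
  height(19) = 1 + max(0, -1) = 1
  height(30) = 1 + max(1, -1) = 2
  height(17) = 1 + max(0, 2) = 3
  height(7) = 1 + max(1, 3) = 4
  height(40) = 1 + max(-1, -1) = 0
  height(42) = 1 + max(0, -1) = 1
  height(31) = 1 + max(4, 1) = 5
  height(43) = 1 + max(5, -1) = 6
Height = 6


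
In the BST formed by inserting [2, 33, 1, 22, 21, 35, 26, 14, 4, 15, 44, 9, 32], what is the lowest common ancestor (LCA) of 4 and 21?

Tree insertion order: [2, 33, 1, 22, 21, 35, 26, 14, 4, 15, 44, 9, 32]
Tree (level-order array): [2, 1, 33, None, None, 22, 35, 21, 26, None, 44, 14, None, None, 32, None, None, 4, 15, None, None, None, 9]
In a BST, the LCA of p=4, q=21 is the first node v on the
root-to-leaf path with p <= v <= q (go left if both < v, right if both > v).
Walk from root:
  at 2: both 4 and 21 > 2, go right
  at 33: both 4 and 21 < 33, go left
  at 22: both 4 and 21 < 22, go left
  at 21: 4 <= 21 <= 21, this is the LCA
LCA = 21


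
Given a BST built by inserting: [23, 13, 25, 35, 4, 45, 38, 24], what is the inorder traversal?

Tree insertion order: [23, 13, 25, 35, 4, 45, 38, 24]
Tree (level-order array): [23, 13, 25, 4, None, 24, 35, None, None, None, None, None, 45, 38]
Inorder traversal: [4, 13, 23, 24, 25, 35, 38, 45]


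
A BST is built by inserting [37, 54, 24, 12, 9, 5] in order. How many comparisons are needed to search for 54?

Search path for 54: 37 -> 54
Found: True
Comparisons: 2


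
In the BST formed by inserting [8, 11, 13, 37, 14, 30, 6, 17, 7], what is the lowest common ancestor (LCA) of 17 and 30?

Tree insertion order: [8, 11, 13, 37, 14, 30, 6, 17, 7]
Tree (level-order array): [8, 6, 11, None, 7, None, 13, None, None, None, 37, 14, None, None, 30, 17]
In a BST, the LCA of p=17, q=30 is the first node v on the
root-to-leaf path with p <= v <= q (go left if both < v, right if both > v).
Walk from root:
  at 8: both 17 and 30 > 8, go right
  at 11: both 17 and 30 > 11, go right
  at 13: both 17 and 30 > 13, go right
  at 37: both 17 and 30 < 37, go left
  at 14: both 17 and 30 > 14, go right
  at 30: 17 <= 30 <= 30, this is the LCA
LCA = 30


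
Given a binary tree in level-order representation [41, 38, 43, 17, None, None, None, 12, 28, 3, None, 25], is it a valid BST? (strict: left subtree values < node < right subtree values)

Level-order array: [41, 38, 43, 17, None, None, None, 12, 28, 3, None, 25]
Validate using subtree bounds (lo, hi): at each node, require lo < value < hi,
then recurse left with hi=value and right with lo=value.
Preorder trace (stopping at first violation):
  at node 41 with bounds (-inf, +inf): OK
  at node 38 with bounds (-inf, 41): OK
  at node 17 with bounds (-inf, 38): OK
  at node 12 with bounds (-inf, 17): OK
  at node 3 with bounds (-inf, 12): OK
  at node 28 with bounds (17, 38): OK
  at node 25 with bounds (17, 28): OK
  at node 43 with bounds (41, +inf): OK
No violation found at any node.
Result: Valid BST


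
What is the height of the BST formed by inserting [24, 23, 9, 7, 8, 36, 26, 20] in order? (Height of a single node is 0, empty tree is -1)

Insertion order: [24, 23, 9, 7, 8, 36, 26, 20]
Tree (level-order array): [24, 23, 36, 9, None, 26, None, 7, 20, None, None, None, 8]
Compute height bottom-up (empty subtree = -1):
  height(8) = 1 + max(-1, -1) = 0
  height(7) = 1 + max(-1, 0) = 1
  height(20) = 1 + max(-1, -1) = 0
  height(9) = 1 + max(1, 0) = 2
  height(23) = 1 + max(2, -1) = 3
  height(26) = 1 + max(-1, -1) = 0
  height(36) = 1 + max(0, -1) = 1
  height(24) = 1 + max(3, 1) = 4
Height = 4


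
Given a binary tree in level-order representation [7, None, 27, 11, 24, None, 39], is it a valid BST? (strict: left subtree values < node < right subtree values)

Level-order array: [7, None, 27, 11, 24, None, 39]
Validate using subtree bounds (lo, hi): at each node, require lo < value < hi,
then recurse left with hi=value and right with lo=value.
Preorder trace (stopping at first violation):
  at node 7 with bounds (-inf, +inf): OK
  at node 27 with bounds (7, +inf): OK
  at node 11 with bounds (7, 27): OK
  at node 39 with bounds (11, 27): VIOLATION
Node 39 violates its bound: not (11 < 39 < 27).
Result: Not a valid BST


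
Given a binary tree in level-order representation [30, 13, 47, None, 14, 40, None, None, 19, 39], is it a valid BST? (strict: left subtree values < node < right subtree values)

Level-order array: [30, 13, 47, None, 14, 40, None, None, 19, 39]
Validate using subtree bounds (lo, hi): at each node, require lo < value < hi,
then recurse left with hi=value and right with lo=value.
Preorder trace (stopping at first violation):
  at node 30 with bounds (-inf, +inf): OK
  at node 13 with bounds (-inf, 30): OK
  at node 14 with bounds (13, 30): OK
  at node 19 with bounds (14, 30): OK
  at node 47 with bounds (30, +inf): OK
  at node 40 with bounds (30, 47): OK
  at node 39 with bounds (30, 40): OK
No violation found at any node.
Result: Valid BST


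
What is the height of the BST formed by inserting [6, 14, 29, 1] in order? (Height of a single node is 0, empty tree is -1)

Insertion order: [6, 14, 29, 1]
Tree (level-order array): [6, 1, 14, None, None, None, 29]
Compute height bottom-up (empty subtree = -1):
  height(1) = 1 + max(-1, -1) = 0
  height(29) = 1 + max(-1, -1) = 0
  height(14) = 1 + max(-1, 0) = 1
  height(6) = 1 + max(0, 1) = 2
Height = 2


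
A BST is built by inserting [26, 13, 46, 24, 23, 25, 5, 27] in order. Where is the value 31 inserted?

Starting tree (level order): [26, 13, 46, 5, 24, 27, None, None, None, 23, 25]
Insertion path: 26 -> 46 -> 27
Result: insert 31 as right child of 27
Final tree (level order): [26, 13, 46, 5, 24, 27, None, None, None, 23, 25, None, 31]


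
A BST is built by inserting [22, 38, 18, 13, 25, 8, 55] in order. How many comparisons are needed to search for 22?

Search path for 22: 22
Found: True
Comparisons: 1


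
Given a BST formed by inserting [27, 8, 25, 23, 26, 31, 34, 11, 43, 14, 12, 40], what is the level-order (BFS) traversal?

Tree insertion order: [27, 8, 25, 23, 26, 31, 34, 11, 43, 14, 12, 40]
Tree (level-order array): [27, 8, 31, None, 25, None, 34, 23, 26, None, 43, 11, None, None, None, 40, None, None, 14, None, None, 12]
BFS from the root, enqueuing left then right child of each popped node:
  queue [27] -> pop 27, enqueue [8, 31], visited so far: [27]
  queue [8, 31] -> pop 8, enqueue [25], visited so far: [27, 8]
  queue [31, 25] -> pop 31, enqueue [34], visited so far: [27, 8, 31]
  queue [25, 34] -> pop 25, enqueue [23, 26], visited so far: [27, 8, 31, 25]
  queue [34, 23, 26] -> pop 34, enqueue [43], visited so far: [27, 8, 31, 25, 34]
  queue [23, 26, 43] -> pop 23, enqueue [11], visited so far: [27, 8, 31, 25, 34, 23]
  queue [26, 43, 11] -> pop 26, enqueue [none], visited so far: [27, 8, 31, 25, 34, 23, 26]
  queue [43, 11] -> pop 43, enqueue [40], visited so far: [27, 8, 31, 25, 34, 23, 26, 43]
  queue [11, 40] -> pop 11, enqueue [14], visited so far: [27, 8, 31, 25, 34, 23, 26, 43, 11]
  queue [40, 14] -> pop 40, enqueue [none], visited so far: [27, 8, 31, 25, 34, 23, 26, 43, 11, 40]
  queue [14] -> pop 14, enqueue [12], visited so far: [27, 8, 31, 25, 34, 23, 26, 43, 11, 40, 14]
  queue [12] -> pop 12, enqueue [none], visited so far: [27, 8, 31, 25, 34, 23, 26, 43, 11, 40, 14, 12]
Result: [27, 8, 31, 25, 34, 23, 26, 43, 11, 40, 14, 12]


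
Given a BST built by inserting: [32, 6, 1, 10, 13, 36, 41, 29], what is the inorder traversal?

Tree insertion order: [32, 6, 1, 10, 13, 36, 41, 29]
Tree (level-order array): [32, 6, 36, 1, 10, None, 41, None, None, None, 13, None, None, None, 29]
Inorder traversal: [1, 6, 10, 13, 29, 32, 36, 41]


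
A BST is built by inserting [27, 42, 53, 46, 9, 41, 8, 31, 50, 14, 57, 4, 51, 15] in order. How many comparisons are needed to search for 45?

Search path for 45: 27 -> 42 -> 53 -> 46
Found: False
Comparisons: 4


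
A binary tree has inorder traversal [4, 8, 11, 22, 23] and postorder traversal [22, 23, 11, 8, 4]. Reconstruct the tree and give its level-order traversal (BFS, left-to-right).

Inorder:   [4, 8, 11, 22, 23]
Postorder: [22, 23, 11, 8, 4]
Algorithm: postorder visits root last, so walk postorder right-to-left;
each value is the root of the current inorder slice — split it at that
value, recurse on the right subtree first, then the left.
Recursive splits:
  root=4; inorder splits into left=[], right=[8, 11, 22, 23]
  root=8; inorder splits into left=[], right=[11, 22, 23]
  root=11; inorder splits into left=[], right=[22, 23]
  root=23; inorder splits into left=[22], right=[]
  root=22; inorder splits into left=[], right=[]
Reconstructed level-order: [4, 8, 11, 23, 22]


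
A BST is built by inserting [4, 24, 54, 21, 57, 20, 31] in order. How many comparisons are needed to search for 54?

Search path for 54: 4 -> 24 -> 54
Found: True
Comparisons: 3


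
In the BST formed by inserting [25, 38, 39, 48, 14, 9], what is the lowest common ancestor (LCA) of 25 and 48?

Tree insertion order: [25, 38, 39, 48, 14, 9]
Tree (level-order array): [25, 14, 38, 9, None, None, 39, None, None, None, 48]
In a BST, the LCA of p=25, q=48 is the first node v on the
root-to-leaf path with p <= v <= q (go left if both < v, right if both > v).
Walk from root:
  at 25: 25 <= 25 <= 48, this is the LCA
LCA = 25


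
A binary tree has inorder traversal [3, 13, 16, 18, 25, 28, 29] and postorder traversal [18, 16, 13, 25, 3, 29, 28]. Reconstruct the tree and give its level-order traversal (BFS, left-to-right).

Inorder:   [3, 13, 16, 18, 25, 28, 29]
Postorder: [18, 16, 13, 25, 3, 29, 28]
Algorithm: postorder visits root last, so walk postorder right-to-left;
each value is the root of the current inorder slice — split it at that
value, recurse on the right subtree first, then the left.
Recursive splits:
  root=28; inorder splits into left=[3, 13, 16, 18, 25], right=[29]
  root=29; inorder splits into left=[], right=[]
  root=3; inorder splits into left=[], right=[13, 16, 18, 25]
  root=25; inorder splits into left=[13, 16, 18], right=[]
  root=13; inorder splits into left=[], right=[16, 18]
  root=16; inorder splits into left=[], right=[18]
  root=18; inorder splits into left=[], right=[]
Reconstructed level-order: [28, 3, 29, 25, 13, 16, 18]


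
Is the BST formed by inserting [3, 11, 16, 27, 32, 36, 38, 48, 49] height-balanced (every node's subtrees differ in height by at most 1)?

Tree (level-order array): [3, None, 11, None, 16, None, 27, None, 32, None, 36, None, 38, None, 48, None, 49]
Definition: a tree is height-balanced if, at every node, |h(left) - h(right)| <= 1 (empty subtree has height -1).
Bottom-up per-node check:
  node 49: h_left=-1, h_right=-1, diff=0 [OK], height=0
  node 48: h_left=-1, h_right=0, diff=1 [OK], height=1
  node 38: h_left=-1, h_right=1, diff=2 [FAIL (|-1-1|=2 > 1)], height=2
  node 36: h_left=-1, h_right=2, diff=3 [FAIL (|-1-2|=3 > 1)], height=3
  node 32: h_left=-1, h_right=3, diff=4 [FAIL (|-1-3|=4 > 1)], height=4
  node 27: h_left=-1, h_right=4, diff=5 [FAIL (|-1-4|=5 > 1)], height=5
  node 16: h_left=-1, h_right=5, diff=6 [FAIL (|-1-5|=6 > 1)], height=6
  node 11: h_left=-1, h_right=6, diff=7 [FAIL (|-1-6|=7 > 1)], height=7
  node 3: h_left=-1, h_right=7, diff=8 [FAIL (|-1-7|=8 > 1)], height=8
Node 38 violates the condition: |-1 - 1| = 2 > 1.
Result: Not balanced


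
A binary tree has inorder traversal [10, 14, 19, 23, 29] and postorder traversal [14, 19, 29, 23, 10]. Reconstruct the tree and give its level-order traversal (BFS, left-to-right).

Inorder:   [10, 14, 19, 23, 29]
Postorder: [14, 19, 29, 23, 10]
Algorithm: postorder visits root last, so walk postorder right-to-left;
each value is the root of the current inorder slice — split it at that
value, recurse on the right subtree first, then the left.
Recursive splits:
  root=10; inorder splits into left=[], right=[14, 19, 23, 29]
  root=23; inorder splits into left=[14, 19], right=[29]
  root=29; inorder splits into left=[], right=[]
  root=19; inorder splits into left=[14], right=[]
  root=14; inorder splits into left=[], right=[]
Reconstructed level-order: [10, 23, 19, 29, 14]


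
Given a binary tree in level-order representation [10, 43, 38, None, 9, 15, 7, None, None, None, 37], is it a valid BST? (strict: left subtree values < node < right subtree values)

Level-order array: [10, 43, 38, None, 9, 15, 7, None, None, None, 37]
Validate using subtree bounds (lo, hi): at each node, require lo < value < hi,
then recurse left with hi=value and right with lo=value.
Preorder trace (stopping at first violation):
  at node 10 with bounds (-inf, +inf): OK
  at node 43 with bounds (-inf, 10): VIOLATION
Node 43 violates its bound: not (-inf < 43 < 10).
Result: Not a valid BST


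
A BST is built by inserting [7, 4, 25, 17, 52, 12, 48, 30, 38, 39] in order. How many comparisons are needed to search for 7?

Search path for 7: 7
Found: True
Comparisons: 1


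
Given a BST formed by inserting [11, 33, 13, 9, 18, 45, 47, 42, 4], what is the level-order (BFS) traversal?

Tree insertion order: [11, 33, 13, 9, 18, 45, 47, 42, 4]
Tree (level-order array): [11, 9, 33, 4, None, 13, 45, None, None, None, 18, 42, 47]
BFS from the root, enqueuing left then right child of each popped node:
  queue [11] -> pop 11, enqueue [9, 33], visited so far: [11]
  queue [9, 33] -> pop 9, enqueue [4], visited so far: [11, 9]
  queue [33, 4] -> pop 33, enqueue [13, 45], visited so far: [11, 9, 33]
  queue [4, 13, 45] -> pop 4, enqueue [none], visited so far: [11, 9, 33, 4]
  queue [13, 45] -> pop 13, enqueue [18], visited so far: [11, 9, 33, 4, 13]
  queue [45, 18] -> pop 45, enqueue [42, 47], visited so far: [11, 9, 33, 4, 13, 45]
  queue [18, 42, 47] -> pop 18, enqueue [none], visited so far: [11, 9, 33, 4, 13, 45, 18]
  queue [42, 47] -> pop 42, enqueue [none], visited so far: [11, 9, 33, 4, 13, 45, 18, 42]
  queue [47] -> pop 47, enqueue [none], visited so far: [11, 9, 33, 4, 13, 45, 18, 42, 47]
Result: [11, 9, 33, 4, 13, 45, 18, 42, 47]


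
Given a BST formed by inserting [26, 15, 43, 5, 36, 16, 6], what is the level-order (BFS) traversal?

Tree insertion order: [26, 15, 43, 5, 36, 16, 6]
Tree (level-order array): [26, 15, 43, 5, 16, 36, None, None, 6]
BFS from the root, enqueuing left then right child of each popped node:
  queue [26] -> pop 26, enqueue [15, 43], visited so far: [26]
  queue [15, 43] -> pop 15, enqueue [5, 16], visited so far: [26, 15]
  queue [43, 5, 16] -> pop 43, enqueue [36], visited so far: [26, 15, 43]
  queue [5, 16, 36] -> pop 5, enqueue [6], visited so far: [26, 15, 43, 5]
  queue [16, 36, 6] -> pop 16, enqueue [none], visited so far: [26, 15, 43, 5, 16]
  queue [36, 6] -> pop 36, enqueue [none], visited so far: [26, 15, 43, 5, 16, 36]
  queue [6] -> pop 6, enqueue [none], visited so far: [26, 15, 43, 5, 16, 36, 6]
Result: [26, 15, 43, 5, 16, 36, 6]


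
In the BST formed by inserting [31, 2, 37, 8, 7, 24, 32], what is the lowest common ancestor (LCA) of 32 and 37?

Tree insertion order: [31, 2, 37, 8, 7, 24, 32]
Tree (level-order array): [31, 2, 37, None, 8, 32, None, 7, 24]
In a BST, the LCA of p=32, q=37 is the first node v on the
root-to-leaf path with p <= v <= q (go left if both < v, right if both > v).
Walk from root:
  at 31: both 32 and 37 > 31, go right
  at 37: 32 <= 37 <= 37, this is the LCA
LCA = 37


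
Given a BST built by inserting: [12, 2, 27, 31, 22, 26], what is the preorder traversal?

Tree insertion order: [12, 2, 27, 31, 22, 26]
Tree (level-order array): [12, 2, 27, None, None, 22, 31, None, 26]
Preorder traversal: [12, 2, 27, 22, 26, 31]


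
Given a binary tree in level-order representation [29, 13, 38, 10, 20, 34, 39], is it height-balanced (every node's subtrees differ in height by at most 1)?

Tree (level-order array): [29, 13, 38, 10, 20, 34, 39]
Definition: a tree is height-balanced if, at every node, |h(left) - h(right)| <= 1 (empty subtree has height -1).
Bottom-up per-node check:
  node 10: h_left=-1, h_right=-1, diff=0 [OK], height=0
  node 20: h_left=-1, h_right=-1, diff=0 [OK], height=0
  node 13: h_left=0, h_right=0, diff=0 [OK], height=1
  node 34: h_left=-1, h_right=-1, diff=0 [OK], height=0
  node 39: h_left=-1, h_right=-1, diff=0 [OK], height=0
  node 38: h_left=0, h_right=0, diff=0 [OK], height=1
  node 29: h_left=1, h_right=1, diff=0 [OK], height=2
All nodes satisfy the balance condition.
Result: Balanced


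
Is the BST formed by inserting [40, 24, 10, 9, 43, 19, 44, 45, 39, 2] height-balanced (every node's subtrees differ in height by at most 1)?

Tree (level-order array): [40, 24, 43, 10, 39, None, 44, 9, 19, None, None, None, 45, 2]
Definition: a tree is height-balanced if, at every node, |h(left) - h(right)| <= 1 (empty subtree has height -1).
Bottom-up per-node check:
  node 2: h_left=-1, h_right=-1, diff=0 [OK], height=0
  node 9: h_left=0, h_right=-1, diff=1 [OK], height=1
  node 19: h_left=-1, h_right=-1, diff=0 [OK], height=0
  node 10: h_left=1, h_right=0, diff=1 [OK], height=2
  node 39: h_left=-1, h_right=-1, diff=0 [OK], height=0
  node 24: h_left=2, h_right=0, diff=2 [FAIL (|2-0|=2 > 1)], height=3
  node 45: h_left=-1, h_right=-1, diff=0 [OK], height=0
  node 44: h_left=-1, h_right=0, diff=1 [OK], height=1
  node 43: h_left=-1, h_right=1, diff=2 [FAIL (|-1-1|=2 > 1)], height=2
  node 40: h_left=3, h_right=2, diff=1 [OK], height=4
Node 24 violates the condition: |2 - 0| = 2 > 1.
Result: Not balanced


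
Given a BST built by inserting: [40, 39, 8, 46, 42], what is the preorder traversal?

Tree insertion order: [40, 39, 8, 46, 42]
Tree (level-order array): [40, 39, 46, 8, None, 42]
Preorder traversal: [40, 39, 8, 46, 42]


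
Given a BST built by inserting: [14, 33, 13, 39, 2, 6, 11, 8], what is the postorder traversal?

Tree insertion order: [14, 33, 13, 39, 2, 6, 11, 8]
Tree (level-order array): [14, 13, 33, 2, None, None, 39, None, 6, None, None, None, 11, 8]
Postorder traversal: [8, 11, 6, 2, 13, 39, 33, 14]


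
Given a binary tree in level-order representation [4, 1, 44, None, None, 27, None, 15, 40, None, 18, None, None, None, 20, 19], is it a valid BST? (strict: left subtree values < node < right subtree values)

Level-order array: [4, 1, 44, None, None, 27, None, 15, 40, None, 18, None, None, None, 20, 19]
Validate using subtree bounds (lo, hi): at each node, require lo < value < hi,
then recurse left with hi=value and right with lo=value.
Preorder trace (stopping at first violation):
  at node 4 with bounds (-inf, +inf): OK
  at node 1 with bounds (-inf, 4): OK
  at node 44 with bounds (4, +inf): OK
  at node 27 with bounds (4, 44): OK
  at node 15 with bounds (4, 27): OK
  at node 18 with bounds (15, 27): OK
  at node 20 with bounds (18, 27): OK
  at node 19 with bounds (18, 20): OK
  at node 40 with bounds (27, 44): OK
No violation found at any node.
Result: Valid BST


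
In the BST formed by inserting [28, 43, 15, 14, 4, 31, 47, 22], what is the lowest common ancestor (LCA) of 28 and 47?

Tree insertion order: [28, 43, 15, 14, 4, 31, 47, 22]
Tree (level-order array): [28, 15, 43, 14, 22, 31, 47, 4]
In a BST, the LCA of p=28, q=47 is the first node v on the
root-to-leaf path with p <= v <= q (go left if both < v, right if both > v).
Walk from root:
  at 28: 28 <= 28 <= 47, this is the LCA
LCA = 28
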